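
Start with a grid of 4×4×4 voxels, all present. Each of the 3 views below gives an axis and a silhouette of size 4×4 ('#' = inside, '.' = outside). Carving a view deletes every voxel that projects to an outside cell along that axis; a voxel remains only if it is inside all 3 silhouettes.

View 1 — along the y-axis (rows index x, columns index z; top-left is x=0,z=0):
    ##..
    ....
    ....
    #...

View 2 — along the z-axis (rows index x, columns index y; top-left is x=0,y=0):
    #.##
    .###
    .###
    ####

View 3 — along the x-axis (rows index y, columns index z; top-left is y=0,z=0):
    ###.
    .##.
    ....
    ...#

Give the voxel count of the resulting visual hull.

3 voxels

before carving: 64 voxels (4×4×4)
carve view 1 (along y, XZ-mask fill 3/16): 12 voxels remain
carve view 2 (along z, XY-mask fill 13/16): 10 voxels remain
carve view 3 (along x, YZ-mask fill 6/16): 3 voxels remain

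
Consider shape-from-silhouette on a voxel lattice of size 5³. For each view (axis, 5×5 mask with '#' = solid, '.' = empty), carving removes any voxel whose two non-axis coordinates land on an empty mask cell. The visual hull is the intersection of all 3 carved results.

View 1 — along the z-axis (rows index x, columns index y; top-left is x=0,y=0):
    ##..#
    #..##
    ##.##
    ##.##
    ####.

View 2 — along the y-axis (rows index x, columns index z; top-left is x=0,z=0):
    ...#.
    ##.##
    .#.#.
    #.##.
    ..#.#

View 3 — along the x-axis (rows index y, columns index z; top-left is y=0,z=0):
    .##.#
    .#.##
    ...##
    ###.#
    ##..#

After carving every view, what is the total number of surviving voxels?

full grid |V| = 125
  1. axis=2 (XY plane), |mask|=18  ⇒  voxels=90
  2. axis=1 (XZ plane), |mask|=12  ⇒  voxels=43
  3. axis=0 (YZ plane), |mask|=15  ⇒  voxels=25

remaining voxels: 25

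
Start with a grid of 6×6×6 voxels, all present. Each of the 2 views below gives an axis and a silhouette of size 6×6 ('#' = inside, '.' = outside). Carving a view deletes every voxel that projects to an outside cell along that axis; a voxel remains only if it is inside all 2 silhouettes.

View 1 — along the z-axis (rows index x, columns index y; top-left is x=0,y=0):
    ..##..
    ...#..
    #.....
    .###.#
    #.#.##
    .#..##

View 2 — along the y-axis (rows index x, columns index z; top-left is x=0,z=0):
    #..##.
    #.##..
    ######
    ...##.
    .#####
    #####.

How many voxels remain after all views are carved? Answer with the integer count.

58 voxels

before carving: 216 voxels (6×6×6)
carve view 1 (along z, XY-mask fill 15/36): 90 voxels remain
carve view 2 (along y, XZ-mask fill 24/36): 58 voxels remain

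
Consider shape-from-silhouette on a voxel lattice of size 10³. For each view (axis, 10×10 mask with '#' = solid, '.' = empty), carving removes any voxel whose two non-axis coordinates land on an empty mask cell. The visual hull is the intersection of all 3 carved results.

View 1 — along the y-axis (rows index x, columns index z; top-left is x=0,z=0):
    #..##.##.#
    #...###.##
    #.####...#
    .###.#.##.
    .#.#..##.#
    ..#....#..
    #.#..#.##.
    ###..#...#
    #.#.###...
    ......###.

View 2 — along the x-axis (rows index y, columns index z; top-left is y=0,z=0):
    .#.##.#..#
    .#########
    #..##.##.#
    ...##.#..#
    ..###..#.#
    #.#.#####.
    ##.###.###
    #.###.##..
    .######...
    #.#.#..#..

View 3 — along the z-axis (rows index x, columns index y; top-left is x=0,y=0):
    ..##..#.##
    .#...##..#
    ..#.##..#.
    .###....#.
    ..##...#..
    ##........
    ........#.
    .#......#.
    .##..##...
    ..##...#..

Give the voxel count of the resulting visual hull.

full grid |V| = 1000
V1 y: intersect with XZ mask (49 set) -- 490 left
V2 x: intersect with YZ mask (60 set) -- 293 left
V3 z: intersect with XY mask (32 set) -- 108 left

remaining voxels: 108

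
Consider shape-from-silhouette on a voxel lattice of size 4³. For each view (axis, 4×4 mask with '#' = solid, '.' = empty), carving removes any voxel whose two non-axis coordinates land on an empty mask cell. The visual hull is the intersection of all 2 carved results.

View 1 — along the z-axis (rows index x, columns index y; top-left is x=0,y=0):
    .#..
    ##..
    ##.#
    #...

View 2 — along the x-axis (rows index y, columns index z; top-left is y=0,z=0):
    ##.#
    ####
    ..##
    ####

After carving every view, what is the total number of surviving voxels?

25 voxels

before carving: 64 voxels (4×4×4)
step 1: project along z, AND mask (7/16) → |grid| = 28
step 2: project along x, AND mask (13/16) → |grid| = 25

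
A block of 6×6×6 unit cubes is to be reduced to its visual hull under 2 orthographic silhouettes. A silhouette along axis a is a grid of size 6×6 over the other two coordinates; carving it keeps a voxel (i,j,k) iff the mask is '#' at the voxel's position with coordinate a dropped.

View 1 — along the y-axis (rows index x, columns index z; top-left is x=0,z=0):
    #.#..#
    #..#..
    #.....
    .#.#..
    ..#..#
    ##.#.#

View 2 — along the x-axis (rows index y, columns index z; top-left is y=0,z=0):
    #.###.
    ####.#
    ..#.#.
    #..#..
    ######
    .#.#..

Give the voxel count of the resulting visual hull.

full grid |V| = 216
  1. axis=1 (XZ plane), |mask|=14  ⇒  voxels=84
  2. axis=0 (YZ plane), |mask|=21  ⇒  voxels=51

|visual hull| = 51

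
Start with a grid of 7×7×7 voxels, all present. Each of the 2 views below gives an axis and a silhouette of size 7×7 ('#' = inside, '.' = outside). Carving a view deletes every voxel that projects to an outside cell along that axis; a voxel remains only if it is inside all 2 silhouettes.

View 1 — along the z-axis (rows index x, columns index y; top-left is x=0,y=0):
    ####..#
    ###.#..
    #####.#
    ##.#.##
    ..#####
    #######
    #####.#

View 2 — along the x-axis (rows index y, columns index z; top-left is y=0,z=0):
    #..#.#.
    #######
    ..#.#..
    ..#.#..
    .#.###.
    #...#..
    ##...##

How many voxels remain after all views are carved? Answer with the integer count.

voxel count = 134

before carving: 343 voxels (7×7×7)
[1] z-view keeps 38 columns → grid now 266
[2] x-view keeps 24 columns → grid now 134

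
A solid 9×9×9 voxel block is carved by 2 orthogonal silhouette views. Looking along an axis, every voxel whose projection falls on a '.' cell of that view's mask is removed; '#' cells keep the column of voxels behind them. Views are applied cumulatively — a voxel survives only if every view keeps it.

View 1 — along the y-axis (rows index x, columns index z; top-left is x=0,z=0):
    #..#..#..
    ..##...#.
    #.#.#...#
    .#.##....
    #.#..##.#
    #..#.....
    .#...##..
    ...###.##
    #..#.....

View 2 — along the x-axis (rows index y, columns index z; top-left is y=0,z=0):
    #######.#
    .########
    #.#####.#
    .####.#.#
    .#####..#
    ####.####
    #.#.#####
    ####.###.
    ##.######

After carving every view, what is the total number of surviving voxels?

initial block: 9^3 = 729
V1 y: intersect with XZ mask (30 set) -- 270 left
V2 x: intersect with YZ mask (65 set) -- 219 left

voxel count = 219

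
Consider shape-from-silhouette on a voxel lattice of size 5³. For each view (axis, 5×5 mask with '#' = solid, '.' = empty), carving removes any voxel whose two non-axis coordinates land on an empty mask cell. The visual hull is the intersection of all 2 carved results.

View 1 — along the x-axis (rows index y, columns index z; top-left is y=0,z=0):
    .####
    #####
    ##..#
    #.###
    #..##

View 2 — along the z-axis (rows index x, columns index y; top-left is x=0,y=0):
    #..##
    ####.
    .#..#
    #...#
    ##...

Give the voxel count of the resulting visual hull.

full grid |V| = 125
V1 x: intersect with YZ mask (19 set) -- 95 left
V2 z: intersect with XY mask (13 set) -- 51 left

51 voxels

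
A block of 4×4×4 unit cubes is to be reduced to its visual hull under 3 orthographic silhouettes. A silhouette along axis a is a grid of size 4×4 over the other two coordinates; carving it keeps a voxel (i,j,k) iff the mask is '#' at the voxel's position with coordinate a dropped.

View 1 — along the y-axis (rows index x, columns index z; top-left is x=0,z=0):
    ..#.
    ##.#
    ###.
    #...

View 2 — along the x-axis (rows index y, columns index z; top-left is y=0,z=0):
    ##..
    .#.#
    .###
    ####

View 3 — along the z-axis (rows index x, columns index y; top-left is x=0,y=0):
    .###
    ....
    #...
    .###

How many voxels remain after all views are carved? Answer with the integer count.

remaining voxels: 5

initial block: 4^3 = 64
step 1: project along y, AND mask (8/16) → |grid| = 32
step 2: project along x, AND mask (11/16) → |grid| = 21
step 3: project along z, AND mask (7/16) → |grid| = 5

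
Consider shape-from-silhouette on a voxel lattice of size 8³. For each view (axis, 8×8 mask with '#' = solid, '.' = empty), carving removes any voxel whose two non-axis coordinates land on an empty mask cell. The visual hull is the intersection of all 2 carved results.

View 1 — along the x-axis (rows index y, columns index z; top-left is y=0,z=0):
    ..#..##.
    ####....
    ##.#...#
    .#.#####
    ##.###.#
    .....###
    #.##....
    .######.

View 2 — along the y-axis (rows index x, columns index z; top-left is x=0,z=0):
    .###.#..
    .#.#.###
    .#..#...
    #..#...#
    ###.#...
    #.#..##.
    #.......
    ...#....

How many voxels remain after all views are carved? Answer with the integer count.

109 voxels

full grid |V| = 512
V1 x: intersect with YZ mask (35 set) -- 280 left
V2 y: intersect with XZ mask (24 set) -- 109 left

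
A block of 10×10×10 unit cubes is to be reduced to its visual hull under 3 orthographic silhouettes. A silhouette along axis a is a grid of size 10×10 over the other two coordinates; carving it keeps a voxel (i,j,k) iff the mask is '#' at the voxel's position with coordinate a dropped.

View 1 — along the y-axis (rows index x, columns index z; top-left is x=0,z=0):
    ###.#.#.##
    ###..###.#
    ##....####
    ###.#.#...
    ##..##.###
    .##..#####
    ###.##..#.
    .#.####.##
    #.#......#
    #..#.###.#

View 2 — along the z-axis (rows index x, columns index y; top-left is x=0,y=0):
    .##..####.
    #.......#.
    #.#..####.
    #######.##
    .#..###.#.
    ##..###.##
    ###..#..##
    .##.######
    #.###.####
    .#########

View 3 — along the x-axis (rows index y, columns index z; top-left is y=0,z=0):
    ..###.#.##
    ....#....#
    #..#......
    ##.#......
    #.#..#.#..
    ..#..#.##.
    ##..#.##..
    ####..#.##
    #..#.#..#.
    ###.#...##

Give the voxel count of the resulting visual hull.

remaining voxels: 167

start: 10×10×10 = 1000 voxels
  1. axis=1 (XZ plane), |mask|=61  ⇒  voxels=610
  2. axis=2 (XY plane), |mask|=66  ⇒  voxels=391
  3. axis=0 (YZ plane), |mask|=43  ⇒  voxels=167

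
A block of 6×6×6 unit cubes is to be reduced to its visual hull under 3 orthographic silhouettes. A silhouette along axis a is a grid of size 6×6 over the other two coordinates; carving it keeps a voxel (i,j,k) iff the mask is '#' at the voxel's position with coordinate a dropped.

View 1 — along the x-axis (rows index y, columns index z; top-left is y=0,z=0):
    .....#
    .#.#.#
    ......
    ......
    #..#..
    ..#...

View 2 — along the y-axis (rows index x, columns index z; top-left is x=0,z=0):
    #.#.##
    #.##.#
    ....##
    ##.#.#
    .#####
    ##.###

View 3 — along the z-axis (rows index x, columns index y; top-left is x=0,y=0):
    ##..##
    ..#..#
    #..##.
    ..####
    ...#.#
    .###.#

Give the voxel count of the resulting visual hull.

voxel count = 12

full grid |V| = 216
  1. axis=0 (YZ plane), |mask|=7  ⇒  voxels=42
  2. axis=1 (XZ plane), |mask|=24  ⇒  voxels=30
  3. axis=2 (XY plane), |mask|=19  ⇒  voxels=12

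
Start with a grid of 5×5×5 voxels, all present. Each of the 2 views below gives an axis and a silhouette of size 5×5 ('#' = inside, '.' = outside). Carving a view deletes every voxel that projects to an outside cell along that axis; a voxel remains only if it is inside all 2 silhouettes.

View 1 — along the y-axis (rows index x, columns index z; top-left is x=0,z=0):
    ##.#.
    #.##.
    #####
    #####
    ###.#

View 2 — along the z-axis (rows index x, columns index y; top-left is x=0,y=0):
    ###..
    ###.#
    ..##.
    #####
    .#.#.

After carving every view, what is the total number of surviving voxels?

start: 5×5×5 = 125 voxels
V1 y: intersect with XZ mask (20 set) -- 100 left
V2 z: intersect with XY mask (16 set) -- 64 left

|visual hull| = 64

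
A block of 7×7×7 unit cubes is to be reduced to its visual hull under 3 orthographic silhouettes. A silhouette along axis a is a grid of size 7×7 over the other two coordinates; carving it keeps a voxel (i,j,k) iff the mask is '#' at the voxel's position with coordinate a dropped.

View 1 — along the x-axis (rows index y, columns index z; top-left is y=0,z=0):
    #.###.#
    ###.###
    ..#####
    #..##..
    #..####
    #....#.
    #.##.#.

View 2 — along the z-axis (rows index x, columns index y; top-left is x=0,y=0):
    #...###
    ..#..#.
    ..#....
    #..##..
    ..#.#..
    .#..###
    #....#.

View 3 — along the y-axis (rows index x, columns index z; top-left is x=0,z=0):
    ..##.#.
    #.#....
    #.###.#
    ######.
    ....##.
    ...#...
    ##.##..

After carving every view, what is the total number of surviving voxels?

35 voxels

start: 7×7×7 = 343 voxels
step 1: project along x, AND mask (30/49) → |grid| = 210
step 2: project along z, AND mask (18/49) → |grid| = 75
step 3: project along y, AND mask (23/49) → |grid| = 35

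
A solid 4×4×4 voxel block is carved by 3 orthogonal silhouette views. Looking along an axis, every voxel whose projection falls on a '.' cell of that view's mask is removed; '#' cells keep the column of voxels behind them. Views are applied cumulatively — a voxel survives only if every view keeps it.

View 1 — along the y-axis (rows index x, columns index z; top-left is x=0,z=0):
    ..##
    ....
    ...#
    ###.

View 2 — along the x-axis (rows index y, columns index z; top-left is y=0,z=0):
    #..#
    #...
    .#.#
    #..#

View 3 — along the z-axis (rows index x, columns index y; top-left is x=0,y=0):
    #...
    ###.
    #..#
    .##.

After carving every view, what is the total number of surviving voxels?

before carving: 64 voxels (4×4×4)
[1] y-view keeps 6 columns → grid now 24
[2] x-view keeps 7 columns → grid now 10
[3] z-view keeps 8 columns → grid now 5

|visual hull| = 5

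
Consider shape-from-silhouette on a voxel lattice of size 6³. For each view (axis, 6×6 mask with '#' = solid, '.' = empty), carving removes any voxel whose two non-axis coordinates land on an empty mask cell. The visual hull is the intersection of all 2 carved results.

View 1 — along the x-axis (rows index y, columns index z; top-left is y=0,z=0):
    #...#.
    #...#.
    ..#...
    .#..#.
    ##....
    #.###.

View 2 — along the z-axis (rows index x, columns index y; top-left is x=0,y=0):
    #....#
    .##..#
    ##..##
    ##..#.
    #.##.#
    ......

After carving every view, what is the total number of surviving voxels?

start: 6×6×6 = 216 voxels
[1] x-view keeps 13 columns → grid now 78
[2] z-view keeps 16 columns → grid now 38

|visual hull| = 38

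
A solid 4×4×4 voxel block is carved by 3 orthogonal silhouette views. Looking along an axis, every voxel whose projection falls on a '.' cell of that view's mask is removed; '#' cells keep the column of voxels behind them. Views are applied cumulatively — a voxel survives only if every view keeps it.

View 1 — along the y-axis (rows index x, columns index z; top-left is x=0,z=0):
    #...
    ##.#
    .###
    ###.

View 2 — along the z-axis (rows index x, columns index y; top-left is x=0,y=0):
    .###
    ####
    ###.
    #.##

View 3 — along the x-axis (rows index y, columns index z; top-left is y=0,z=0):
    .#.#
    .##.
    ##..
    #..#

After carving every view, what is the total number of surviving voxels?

before carving: 64 voxels (4×4×4)
after view 1 [y-axis, 10 of 16 cells solid] → remaining = 40
after view 2 [z-axis, 13 of 16 cells solid] → remaining = 33
after view 3 [x-axis, 8 of 16 cells solid] → remaining = 18

voxel count = 18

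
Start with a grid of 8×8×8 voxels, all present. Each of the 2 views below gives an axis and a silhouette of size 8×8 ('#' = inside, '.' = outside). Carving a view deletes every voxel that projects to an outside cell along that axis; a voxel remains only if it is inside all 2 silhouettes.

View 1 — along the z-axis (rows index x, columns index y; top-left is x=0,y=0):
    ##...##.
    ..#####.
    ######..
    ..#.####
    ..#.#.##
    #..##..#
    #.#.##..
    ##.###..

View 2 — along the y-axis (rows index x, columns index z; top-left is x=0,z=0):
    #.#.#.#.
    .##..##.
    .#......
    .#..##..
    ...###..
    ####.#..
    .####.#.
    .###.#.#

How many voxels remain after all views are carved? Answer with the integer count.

voxel count = 134

full grid |V| = 512
step 1: project along z, AND mask (37/64) → |grid| = 296
step 2: project along y, AND mask (30/64) → |grid| = 134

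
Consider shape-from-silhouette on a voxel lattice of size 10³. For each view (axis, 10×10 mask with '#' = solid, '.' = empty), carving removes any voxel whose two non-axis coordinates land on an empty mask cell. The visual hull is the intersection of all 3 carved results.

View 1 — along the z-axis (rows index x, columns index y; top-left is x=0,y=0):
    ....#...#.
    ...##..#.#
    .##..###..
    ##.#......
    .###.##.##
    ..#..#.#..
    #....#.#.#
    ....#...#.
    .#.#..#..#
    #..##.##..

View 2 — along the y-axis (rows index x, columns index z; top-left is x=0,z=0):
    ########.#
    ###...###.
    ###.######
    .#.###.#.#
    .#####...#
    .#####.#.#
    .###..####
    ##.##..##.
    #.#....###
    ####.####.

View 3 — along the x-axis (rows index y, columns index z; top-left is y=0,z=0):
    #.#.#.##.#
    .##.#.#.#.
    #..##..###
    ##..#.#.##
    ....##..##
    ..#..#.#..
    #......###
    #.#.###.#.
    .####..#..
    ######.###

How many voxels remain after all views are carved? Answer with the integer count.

before carving: 1000 voxels (10×10×10)
[1] z-view keeps 39 columns → grid now 390
[2] y-view keeps 69 columns → grid now 268
[3] x-view keeps 54 columns → grid now 138

|visual hull| = 138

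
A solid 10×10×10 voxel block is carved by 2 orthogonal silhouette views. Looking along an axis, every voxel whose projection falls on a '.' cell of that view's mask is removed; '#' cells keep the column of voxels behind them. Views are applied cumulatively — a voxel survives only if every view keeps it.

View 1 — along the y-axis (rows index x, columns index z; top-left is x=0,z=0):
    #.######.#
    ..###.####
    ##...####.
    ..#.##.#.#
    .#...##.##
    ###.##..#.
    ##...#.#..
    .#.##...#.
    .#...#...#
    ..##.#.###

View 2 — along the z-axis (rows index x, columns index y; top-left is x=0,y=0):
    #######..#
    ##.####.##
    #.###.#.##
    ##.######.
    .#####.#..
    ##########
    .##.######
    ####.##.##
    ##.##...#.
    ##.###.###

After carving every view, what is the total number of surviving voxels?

full grid |V| = 1000
carve view 1 (along y, XZ-mask fill 54/100): 540 voxels remain
carve view 2 (along z, XY-mask fill 76/100): 419 voxels remain

419 voxels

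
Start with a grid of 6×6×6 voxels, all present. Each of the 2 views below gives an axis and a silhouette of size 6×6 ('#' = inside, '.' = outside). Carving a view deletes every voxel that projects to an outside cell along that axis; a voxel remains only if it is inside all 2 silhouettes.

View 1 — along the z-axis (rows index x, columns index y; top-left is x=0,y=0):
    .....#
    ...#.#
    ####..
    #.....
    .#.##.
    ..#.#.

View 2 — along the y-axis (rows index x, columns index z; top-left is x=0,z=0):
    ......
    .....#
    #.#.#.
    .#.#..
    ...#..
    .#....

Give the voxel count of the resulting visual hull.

voxel count = 21

initial block: 6^3 = 216
carve view 1 (along z, XY-mask fill 13/36): 78 voxels remain
carve view 2 (along y, XZ-mask fill 8/36): 21 voxels remain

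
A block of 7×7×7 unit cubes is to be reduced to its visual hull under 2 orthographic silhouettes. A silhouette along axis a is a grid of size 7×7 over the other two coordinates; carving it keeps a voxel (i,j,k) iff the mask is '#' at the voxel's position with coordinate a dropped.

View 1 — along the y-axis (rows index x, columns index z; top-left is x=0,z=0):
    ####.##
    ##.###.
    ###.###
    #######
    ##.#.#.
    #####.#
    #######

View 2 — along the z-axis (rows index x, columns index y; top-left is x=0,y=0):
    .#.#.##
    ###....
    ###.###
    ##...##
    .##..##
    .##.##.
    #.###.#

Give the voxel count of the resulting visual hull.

voxel count = 178

full grid |V| = 343
after view 1 [y-axis, 41 of 49 cells solid] → remaining = 287
after view 2 [z-axis, 30 of 49 cells solid] → remaining = 178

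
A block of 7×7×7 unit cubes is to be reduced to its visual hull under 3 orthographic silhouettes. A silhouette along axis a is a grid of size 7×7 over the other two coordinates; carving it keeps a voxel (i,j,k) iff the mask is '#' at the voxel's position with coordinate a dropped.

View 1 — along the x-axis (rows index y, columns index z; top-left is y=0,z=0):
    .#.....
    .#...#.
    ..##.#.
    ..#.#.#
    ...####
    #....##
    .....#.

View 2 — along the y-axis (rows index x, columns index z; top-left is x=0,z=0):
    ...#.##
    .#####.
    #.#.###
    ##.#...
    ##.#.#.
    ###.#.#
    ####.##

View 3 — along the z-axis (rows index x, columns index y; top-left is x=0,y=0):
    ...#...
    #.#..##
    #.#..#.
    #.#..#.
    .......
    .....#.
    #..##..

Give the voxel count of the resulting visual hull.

full grid |V| = 343
carve view 1 (along x, YZ-mask fill 17/49): 119 voxels remain
carve view 2 (along y, XZ-mask fill 31/49): 76 voxels remain
carve view 3 (along z, XY-mask fill 15/49): 23 voxels remain

remaining voxels: 23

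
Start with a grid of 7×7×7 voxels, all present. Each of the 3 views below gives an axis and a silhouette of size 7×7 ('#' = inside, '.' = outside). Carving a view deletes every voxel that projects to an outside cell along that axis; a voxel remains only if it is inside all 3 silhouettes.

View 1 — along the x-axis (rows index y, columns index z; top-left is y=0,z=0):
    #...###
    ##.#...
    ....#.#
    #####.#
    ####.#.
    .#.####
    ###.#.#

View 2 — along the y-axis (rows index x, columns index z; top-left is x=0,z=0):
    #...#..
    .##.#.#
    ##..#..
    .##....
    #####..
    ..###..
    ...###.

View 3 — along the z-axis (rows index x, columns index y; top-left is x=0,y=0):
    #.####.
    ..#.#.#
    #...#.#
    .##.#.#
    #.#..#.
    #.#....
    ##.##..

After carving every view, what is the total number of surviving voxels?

before carving: 343 voxels (7×7×7)
[1] x-view keeps 30 columns → grid now 210
[2] y-view keeps 22 columns → grid now 97
[3] z-view keeps 24 columns → grid now 42

42 voxels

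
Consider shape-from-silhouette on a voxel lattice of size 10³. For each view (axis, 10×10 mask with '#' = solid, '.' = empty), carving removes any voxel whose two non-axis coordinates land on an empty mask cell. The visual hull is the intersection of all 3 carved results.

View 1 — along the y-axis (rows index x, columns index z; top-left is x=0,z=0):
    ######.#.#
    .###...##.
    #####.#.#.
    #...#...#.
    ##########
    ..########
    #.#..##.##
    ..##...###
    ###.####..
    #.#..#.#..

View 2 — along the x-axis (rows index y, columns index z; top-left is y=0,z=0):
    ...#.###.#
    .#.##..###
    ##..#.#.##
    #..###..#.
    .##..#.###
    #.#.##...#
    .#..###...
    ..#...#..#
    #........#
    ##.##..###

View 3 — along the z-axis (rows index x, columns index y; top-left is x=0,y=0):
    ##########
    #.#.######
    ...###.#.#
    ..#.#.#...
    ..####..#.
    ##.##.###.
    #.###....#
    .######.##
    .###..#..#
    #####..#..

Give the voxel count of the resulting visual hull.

start: 10×10×10 = 1000 voxels
[1] y-view keeps 63 columns → grid now 630
[2] x-view keeps 49 columns → grid now 300
[3] z-view keeps 62 columns → grid now 191

|visual hull| = 191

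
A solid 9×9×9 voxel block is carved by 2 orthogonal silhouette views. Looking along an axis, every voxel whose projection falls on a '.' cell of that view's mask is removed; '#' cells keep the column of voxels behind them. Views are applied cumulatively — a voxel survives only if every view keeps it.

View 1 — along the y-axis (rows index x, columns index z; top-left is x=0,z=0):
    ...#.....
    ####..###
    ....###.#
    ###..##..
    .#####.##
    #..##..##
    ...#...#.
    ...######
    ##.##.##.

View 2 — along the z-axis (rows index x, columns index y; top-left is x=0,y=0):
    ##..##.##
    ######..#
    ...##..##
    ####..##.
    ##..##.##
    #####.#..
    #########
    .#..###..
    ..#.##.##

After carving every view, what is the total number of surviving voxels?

initial block: 9^3 = 729
step 1: project along y, AND mask (43/81) → |grid| = 387
step 2: project along z, AND mask (53/81) → |grid| = 245

|visual hull| = 245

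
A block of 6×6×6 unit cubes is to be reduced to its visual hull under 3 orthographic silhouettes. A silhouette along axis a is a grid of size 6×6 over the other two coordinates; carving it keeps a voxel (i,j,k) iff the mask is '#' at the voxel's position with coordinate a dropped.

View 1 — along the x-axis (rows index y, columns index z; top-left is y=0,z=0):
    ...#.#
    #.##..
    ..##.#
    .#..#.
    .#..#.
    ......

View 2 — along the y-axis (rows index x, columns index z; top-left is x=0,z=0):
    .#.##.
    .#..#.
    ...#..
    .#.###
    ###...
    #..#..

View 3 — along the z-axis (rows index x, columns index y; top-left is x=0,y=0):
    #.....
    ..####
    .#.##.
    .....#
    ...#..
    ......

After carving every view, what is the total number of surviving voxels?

7 voxels

initial block: 6^3 = 216
V1 x: intersect with YZ mask (12 set) -- 72 left
V2 y: intersect with XZ mask (15 set) -- 32 left
V3 z: intersect with XY mask (10 set) -- 7 left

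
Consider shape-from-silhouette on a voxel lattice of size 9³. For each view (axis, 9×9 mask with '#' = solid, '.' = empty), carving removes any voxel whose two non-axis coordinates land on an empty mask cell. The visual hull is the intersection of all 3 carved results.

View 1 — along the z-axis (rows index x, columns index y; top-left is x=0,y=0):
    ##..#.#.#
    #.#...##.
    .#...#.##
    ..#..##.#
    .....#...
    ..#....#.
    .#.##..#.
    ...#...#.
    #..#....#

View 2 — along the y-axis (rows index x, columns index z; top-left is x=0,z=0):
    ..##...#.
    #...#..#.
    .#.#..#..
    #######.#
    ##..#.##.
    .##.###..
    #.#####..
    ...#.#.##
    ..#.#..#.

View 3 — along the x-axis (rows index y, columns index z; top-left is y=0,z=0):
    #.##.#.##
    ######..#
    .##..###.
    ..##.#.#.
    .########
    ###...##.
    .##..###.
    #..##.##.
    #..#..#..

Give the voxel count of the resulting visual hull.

full grid |V| = 729
step 1: project along z, AND mask (29/81) → |grid| = 261
step 2: project along y, AND mask (40/81) → |grid| = 127
step 3: project along x, AND mask (48/81) → |grid| = 77

remaining voxels: 77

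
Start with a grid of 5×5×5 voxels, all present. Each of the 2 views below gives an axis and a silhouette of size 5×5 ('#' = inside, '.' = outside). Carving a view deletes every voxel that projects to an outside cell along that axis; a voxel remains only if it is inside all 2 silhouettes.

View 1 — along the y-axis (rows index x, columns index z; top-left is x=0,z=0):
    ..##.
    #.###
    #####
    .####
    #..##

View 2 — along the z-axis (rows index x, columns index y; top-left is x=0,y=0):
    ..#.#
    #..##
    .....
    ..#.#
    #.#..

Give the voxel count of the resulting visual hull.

voxel count = 30

full grid |V| = 125
step 1: project along y, AND mask (18/25) → |grid| = 90
step 2: project along z, AND mask (9/25) → |grid| = 30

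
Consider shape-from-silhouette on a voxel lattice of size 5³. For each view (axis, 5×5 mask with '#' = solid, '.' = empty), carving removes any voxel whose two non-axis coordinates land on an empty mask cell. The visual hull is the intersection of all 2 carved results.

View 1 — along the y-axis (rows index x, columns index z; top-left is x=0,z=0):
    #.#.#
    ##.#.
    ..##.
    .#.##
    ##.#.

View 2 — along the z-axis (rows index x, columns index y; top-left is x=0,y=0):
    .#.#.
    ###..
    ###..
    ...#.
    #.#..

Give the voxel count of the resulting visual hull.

initial block: 5^3 = 125
step 1: project along y, AND mask (14/25) → |grid| = 70
step 2: project along z, AND mask (11/25) → |grid| = 30

voxel count = 30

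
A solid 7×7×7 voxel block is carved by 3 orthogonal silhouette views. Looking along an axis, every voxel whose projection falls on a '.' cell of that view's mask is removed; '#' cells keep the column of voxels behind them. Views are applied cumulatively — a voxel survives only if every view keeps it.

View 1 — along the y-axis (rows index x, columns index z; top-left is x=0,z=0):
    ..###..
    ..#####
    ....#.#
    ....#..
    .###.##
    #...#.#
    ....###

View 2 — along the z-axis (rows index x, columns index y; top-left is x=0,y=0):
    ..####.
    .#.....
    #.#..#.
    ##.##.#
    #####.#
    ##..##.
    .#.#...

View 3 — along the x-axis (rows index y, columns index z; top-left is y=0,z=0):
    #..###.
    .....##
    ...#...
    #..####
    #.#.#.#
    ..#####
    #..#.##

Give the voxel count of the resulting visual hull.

|visual hull| = 42

start: 7×7×7 = 343 voxels
step 1: project along y, AND mask (22/49) → |grid| = 154
step 2: project along z, AND mask (25/49) → |grid| = 76
step 3: project along x, AND mask (25/49) → |grid| = 42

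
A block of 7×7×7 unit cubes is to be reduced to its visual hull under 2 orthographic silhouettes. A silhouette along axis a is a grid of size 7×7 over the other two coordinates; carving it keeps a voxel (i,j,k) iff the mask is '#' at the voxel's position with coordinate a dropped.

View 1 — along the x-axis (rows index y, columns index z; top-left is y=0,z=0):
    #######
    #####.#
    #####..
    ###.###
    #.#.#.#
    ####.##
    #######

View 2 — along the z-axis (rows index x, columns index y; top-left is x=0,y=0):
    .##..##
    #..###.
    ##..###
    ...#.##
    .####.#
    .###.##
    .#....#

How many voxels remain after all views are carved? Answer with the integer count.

start: 7×7×7 = 343 voxels
after view 1 [x-axis, 41 of 49 cells solid] → remaining = 287
after view 2 [z-axis, 28 of 49 cells solid] → remaining = 167

voxel count = 167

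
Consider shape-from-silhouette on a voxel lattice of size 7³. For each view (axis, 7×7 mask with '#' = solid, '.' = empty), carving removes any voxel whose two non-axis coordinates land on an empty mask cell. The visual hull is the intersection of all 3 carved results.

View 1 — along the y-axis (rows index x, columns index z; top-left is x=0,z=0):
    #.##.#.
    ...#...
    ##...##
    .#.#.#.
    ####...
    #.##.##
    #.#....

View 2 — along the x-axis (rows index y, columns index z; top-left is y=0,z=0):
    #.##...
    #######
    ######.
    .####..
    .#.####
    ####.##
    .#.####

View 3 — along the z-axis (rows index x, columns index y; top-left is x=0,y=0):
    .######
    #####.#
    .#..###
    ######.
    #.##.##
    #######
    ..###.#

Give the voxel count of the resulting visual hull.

full grid |V| = 343
[1] y-view keeps 23 columns → grid now 161
[2] x-view keeps 36 columns → grid now 121
[3] z-view keeps 38 columns → grid now 97

|visual hull| = 97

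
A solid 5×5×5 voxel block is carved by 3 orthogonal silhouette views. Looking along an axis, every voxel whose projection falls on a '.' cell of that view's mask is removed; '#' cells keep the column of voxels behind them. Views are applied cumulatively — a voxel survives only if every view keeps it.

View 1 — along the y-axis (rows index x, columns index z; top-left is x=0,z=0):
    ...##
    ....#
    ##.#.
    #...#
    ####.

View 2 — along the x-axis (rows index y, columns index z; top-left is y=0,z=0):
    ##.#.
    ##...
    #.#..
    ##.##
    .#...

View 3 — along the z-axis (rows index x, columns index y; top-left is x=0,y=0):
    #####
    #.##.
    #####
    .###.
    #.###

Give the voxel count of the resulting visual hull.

initial block: 5^3 = 125
step 1: project along y, AND mask (12/25) → |grid| = 60
step 2: project along x, AND mask (12/25) → |grid| = 30
step 3: project along z, AND mask (20/25) → |grid| = 27

voxel count = 27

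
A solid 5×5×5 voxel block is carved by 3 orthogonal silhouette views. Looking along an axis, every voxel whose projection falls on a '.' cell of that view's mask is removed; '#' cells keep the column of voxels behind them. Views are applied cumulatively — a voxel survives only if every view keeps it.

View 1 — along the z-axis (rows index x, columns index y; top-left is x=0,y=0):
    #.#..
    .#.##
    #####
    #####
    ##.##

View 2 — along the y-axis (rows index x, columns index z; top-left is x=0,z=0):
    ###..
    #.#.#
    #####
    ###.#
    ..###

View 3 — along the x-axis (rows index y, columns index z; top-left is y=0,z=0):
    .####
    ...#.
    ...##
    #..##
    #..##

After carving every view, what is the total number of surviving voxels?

start: 5×5×5 = 125 voxels
  1. axis=2 (XY plane), |mask|=19  ⇒  voxels=95
  2. axis=1 (XZ plane), |mask|=18  ⇒  voxels=72
  3. axis=0 (YZ plane), |mask|=13  ⇒  voxels=35

35 voxels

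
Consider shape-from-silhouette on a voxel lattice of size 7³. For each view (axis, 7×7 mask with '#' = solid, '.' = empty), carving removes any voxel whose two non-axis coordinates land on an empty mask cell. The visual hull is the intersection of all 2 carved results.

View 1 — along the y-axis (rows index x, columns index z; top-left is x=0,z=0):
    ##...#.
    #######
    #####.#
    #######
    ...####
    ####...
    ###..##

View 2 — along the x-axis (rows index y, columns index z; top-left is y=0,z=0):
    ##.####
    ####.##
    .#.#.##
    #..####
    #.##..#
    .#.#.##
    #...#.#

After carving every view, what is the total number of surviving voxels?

|visual hull| = 166

start: 7×7×7 = 343 voxels
[1] y-view keeps 36 columns → grid now 252
[2] x-view keeps 32 columns → grid now 166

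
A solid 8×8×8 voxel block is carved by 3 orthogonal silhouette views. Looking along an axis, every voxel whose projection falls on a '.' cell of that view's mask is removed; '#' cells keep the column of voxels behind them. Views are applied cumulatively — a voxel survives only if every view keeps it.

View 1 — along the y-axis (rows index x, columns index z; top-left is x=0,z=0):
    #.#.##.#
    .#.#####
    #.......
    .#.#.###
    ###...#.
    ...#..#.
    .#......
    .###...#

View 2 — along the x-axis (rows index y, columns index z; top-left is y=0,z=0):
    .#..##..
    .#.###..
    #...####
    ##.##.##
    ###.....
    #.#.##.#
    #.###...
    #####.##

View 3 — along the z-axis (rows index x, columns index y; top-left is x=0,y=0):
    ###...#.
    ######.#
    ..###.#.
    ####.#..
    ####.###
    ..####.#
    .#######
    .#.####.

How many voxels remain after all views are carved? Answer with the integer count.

before carving: 512 voxels (8×8×8)
after view 1 [y-axis, 28 of 64 cells solid] → remaining = 224
after view 2 [x-axis, 37 of 64 cells solid] → remaining = 125
after view 3 [z-axis, 44 of 64 cells solid] → remaining = 89

89 voxels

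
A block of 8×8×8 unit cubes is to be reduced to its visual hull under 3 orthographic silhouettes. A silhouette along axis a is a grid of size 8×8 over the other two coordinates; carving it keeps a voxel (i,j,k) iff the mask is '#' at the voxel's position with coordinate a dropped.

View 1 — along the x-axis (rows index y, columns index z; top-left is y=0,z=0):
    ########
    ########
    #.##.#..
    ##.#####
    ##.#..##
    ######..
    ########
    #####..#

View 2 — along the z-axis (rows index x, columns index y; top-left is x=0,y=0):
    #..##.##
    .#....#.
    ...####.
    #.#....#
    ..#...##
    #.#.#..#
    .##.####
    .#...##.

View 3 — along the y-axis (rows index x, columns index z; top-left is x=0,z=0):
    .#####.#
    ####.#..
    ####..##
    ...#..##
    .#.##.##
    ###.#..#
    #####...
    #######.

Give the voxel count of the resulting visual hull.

|visual hull| = 132

before carving: 512 voxels (8×8×8)
  1. axis=0 (YZ plane), |mask|=52  ⇒  voxels=416
  2. axis=2 (XY plane), |mask|=30  ⇒  voxels=194
  3. axis=1 (XZ plane), |mask|=42  ⇒  voxels=132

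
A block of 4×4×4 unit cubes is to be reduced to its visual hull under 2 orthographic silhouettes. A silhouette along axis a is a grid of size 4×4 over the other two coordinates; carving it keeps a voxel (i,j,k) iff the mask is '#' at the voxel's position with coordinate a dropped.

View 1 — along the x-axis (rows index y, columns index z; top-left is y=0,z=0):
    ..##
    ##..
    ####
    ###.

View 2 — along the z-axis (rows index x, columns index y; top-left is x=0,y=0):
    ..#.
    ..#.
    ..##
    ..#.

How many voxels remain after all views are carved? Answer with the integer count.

|visual hull| = 19

initial block: 4^3 = 64
V1 x: intersect with YZ mask (11 set) -- 44 left
V2 z: intersect with XY mask (5 set) -- 19 left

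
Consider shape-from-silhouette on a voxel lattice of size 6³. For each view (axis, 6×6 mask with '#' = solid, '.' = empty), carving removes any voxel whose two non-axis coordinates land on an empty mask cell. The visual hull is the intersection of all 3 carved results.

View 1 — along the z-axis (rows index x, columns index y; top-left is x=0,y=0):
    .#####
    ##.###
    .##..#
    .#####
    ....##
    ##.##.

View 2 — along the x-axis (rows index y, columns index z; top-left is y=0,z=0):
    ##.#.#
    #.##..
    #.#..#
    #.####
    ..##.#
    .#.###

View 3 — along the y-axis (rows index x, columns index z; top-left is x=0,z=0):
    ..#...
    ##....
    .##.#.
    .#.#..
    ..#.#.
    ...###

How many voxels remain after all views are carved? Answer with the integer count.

remaining voxels: 28

start: 6×6×6 = 216 voxels
  1. axis=2 (XY plane), |mask|=24  ⇒  voxels=144
  2. axis=0 (YZ plane), |mask|=22  ⇒  voxels=87
  3. axis=1 (XZ plane), |mask|=13  ⇒  voxels=28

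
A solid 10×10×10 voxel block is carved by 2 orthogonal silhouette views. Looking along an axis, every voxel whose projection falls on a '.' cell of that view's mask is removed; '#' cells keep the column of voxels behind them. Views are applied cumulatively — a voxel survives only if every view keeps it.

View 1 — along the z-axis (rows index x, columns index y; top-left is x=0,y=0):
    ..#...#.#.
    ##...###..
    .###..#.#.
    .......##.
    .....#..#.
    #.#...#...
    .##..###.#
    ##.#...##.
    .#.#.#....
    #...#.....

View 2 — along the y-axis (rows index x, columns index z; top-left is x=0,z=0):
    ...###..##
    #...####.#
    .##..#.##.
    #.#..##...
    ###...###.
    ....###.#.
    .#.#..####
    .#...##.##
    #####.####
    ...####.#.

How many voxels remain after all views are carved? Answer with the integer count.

start: 10×10×10 = 1000 voxels
V1 z: intersect with XY mask (36 set) -- 360 left
V2 y: intersect with XZ mask (55 set) -- 200 left

200 voxels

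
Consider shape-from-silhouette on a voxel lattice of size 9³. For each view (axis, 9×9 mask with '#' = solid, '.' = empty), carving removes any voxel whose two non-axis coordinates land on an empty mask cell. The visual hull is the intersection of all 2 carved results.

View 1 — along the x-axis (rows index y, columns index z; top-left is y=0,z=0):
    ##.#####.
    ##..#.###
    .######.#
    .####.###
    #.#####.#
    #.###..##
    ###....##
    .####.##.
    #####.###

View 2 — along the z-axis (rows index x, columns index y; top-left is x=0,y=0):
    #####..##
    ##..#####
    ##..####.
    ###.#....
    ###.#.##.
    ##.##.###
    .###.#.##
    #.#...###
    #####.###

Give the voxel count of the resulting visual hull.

start: 9×9×9 = 729 voxels
V1 x: intersect with YZ mask (59 set) -- 531 left
V2 z: intersect with XY mask (56 set) -- 367 left

remaining voxels: 367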